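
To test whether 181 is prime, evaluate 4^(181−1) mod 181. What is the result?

1

4^1 ≡ 4 (mod 181)
4^2 ≡ 4^2 = 16 ≡ 16 (mod 181)
4^4 ≡ 16^2 = 256 ≡ 75 (mod 181)
4^8 ≡ 75^2 = 5625 ≡ 14 (mod 181)
4^16 ≡ 14^2 = 196 ≡ 15 (mod 181)
4^32 ≡ 15^2 = 225 ≡ 44 (mod 181)
4^64 ≡ 44^2 = 1936 ≡ 126 (mod 181)
4^128 ≡ 126^2 = 15876 ≡ 129 (mod 181)
180 = 128 + 32 + 16 + 4 in binary powers of 2.
So 4^180 ≡ 129 · 44 · 15 · 75 ≡ 1 (mod 181).
Since the result is 1, base 4 gives no evidence that 181 is composite.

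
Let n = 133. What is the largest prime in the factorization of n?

19

133 = 7 · 19
19 is prime.
So 133 = 7 · 19; the largest prime factor is 19.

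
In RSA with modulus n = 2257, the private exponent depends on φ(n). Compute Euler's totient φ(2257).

Factor: 2257 = 37 · 61.
φ(2257) = (37−1) · (61−1) = 36 · 60 = 2160.

2160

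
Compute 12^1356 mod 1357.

12^1 ≡ 12 (mod 1357)
12^2 ≡ 12^2 = 144 ≡ 144 (mod 1357)
12^4 ≡ 144^2 = 20736 ≡ 381 (mod 1357)
12^8 ≡ 381^2 = 145161 ≡ 1319 (mod 1357)
12^16 ≡ 1319^2 = 1739761 ≡ 87 (mod 1357)
12^32 ≡ 87^2 = 7569 ≡ 784 (mod 1357)
12^64 ≡ 784^2 = 614656 ≡ 1292 (mod 1357)
12^128 ≡ 1292^2 = 1669264 ≡ 154 (mod 1357)
12^256 ≡ 154^2 = 23716 ≡ 647 (mod 1357)
12^512 ≡ 647^2 = 418609 ≡ 653 (mod 1357)
12^1024 ≡ 653^2 = 426409 ≡ 311 (mod 1357)
1356 = 1024 + 256 + 64 + 8 + 4 in binary powers of 2.
So 12^1356 ≡ 311 · 647 · 1292 · 1319 · 381 ≡ 1130 (mod 1357).
Since 1130 ≠ 1, base 12 is a Fermat witness: 1357 is composite.

1130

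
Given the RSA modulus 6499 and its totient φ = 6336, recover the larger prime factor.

97

φ(n) = (p−1)(q−1) = n − (p+q) + 1, so p + q = 6499 − 6336 + 1 = 164.
p and q are the roots of t² − 164t + 6499 = 0.
Discriminant: 164² − 4·6499 = 26896 − 25996 = 900; √900 = 30.
q = (164 − 30)/2 = 67, p = (164 + 30)/2 = 97.
Check: 67 · 97 = 6499.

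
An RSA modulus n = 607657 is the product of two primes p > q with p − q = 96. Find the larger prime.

829

Since p = q + 96, we have 607657 = q(q + 96), so q² + 96q − 607657 = 0.
Discriminant: 96² + 4·607657 = 9216 + 2430628 = 2439844; √2439844 = 1562.
q = (−96 + 1562)/2 = 733, and p = q + 96 = 829.
Check: 733 · 829 = 607657.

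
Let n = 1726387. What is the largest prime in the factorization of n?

79

1726387 = 13 · 132799
132799 = 41 · 3239
3239 = 41 · 79
79 is prime.
So 1726387 = 13 · 41^2 · 79; the largest prime factor is 79.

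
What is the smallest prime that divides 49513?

67

49513 is odd.
Digit sum 22, not divisible by 3.
Ends in 3: not divisible by 5.
7: 49513 = 7·7073 + 2
11: 49513 = 11·4501 + 2
13: 49513 = 13·3808 + 9
17: 49513 = 17·2912 + 9
19: 49513 = 19·2605 + 18
23: 49513 = 23·2152 + 17
29: 49513 = 29·1707 + 10
31: 49513 = 31·1597 + 6
37: 49513 = 37·1338 + 7
41: 49513 = 41·1207 + 26
43: 49513 = 43·1151 + 20
47: 49513 = 47·1053 + 22
53: 49513 = 53·934 + 11
59: 49513 = 59·839 + 12
61: 49513 = 61·811 + 42
67: 49513 = 67·739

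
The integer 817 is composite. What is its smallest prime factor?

817 is odd.
Digit sum 16, not divisible by 3.
Ends in 7: not divisible by 5.
7: 817 = 7·116 + 5
11: 817 = 11·74 + 3
13: 817 = 13·62 + 11
17: 817 = 17·48 + 1
19: 817 = 19·43

19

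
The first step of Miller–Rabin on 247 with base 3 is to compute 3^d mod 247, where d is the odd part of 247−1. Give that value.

183

247 − 1 = 246 = 2^1 · 123, so d = 123.
3^1 ≡ 3 (mod 247)
3^2 ≡ 3^2 = 9 ≡ 9 (mod 247)
3^4 ≡ 9^2 = 81 ≡ 81 (mod 247)
3^8 ≡ 81^2 = 6561 ≡ 139 (mod 247)
3^16 ≡ 139^2 = 19321 ≡ 55 (mod 247)
3^32 ≡ 55^2 = 3025 ≡ 61 (mod 247)
3^64 ≡ 61^2 = 3721 ≡ 16 (mod 247)
123 = 64 + 32 + 16 + 8 + 2 + 1 in binary powers of 2.
So 3^123 ≡ 16 · 61 · 55 · 139 · 9 · 3 ≡ 183 (mod 247).
Squaring chain: 183; never reaches −1, so base 3 is a Miller–Rabin witness that 247 is composite.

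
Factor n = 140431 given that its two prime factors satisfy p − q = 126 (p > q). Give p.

443

Since p = q + 126, we have 140431 = q(q + 126), so q² + 126q − 140431 = 0.
Discriminant: 126² + 4·140431 = 15876 + 561724 = 577600; √577600 = 760.
q = (−126 + 760)/2 = 317, and p = q + 126 = 443.
Check: 317 · 443 = 140431.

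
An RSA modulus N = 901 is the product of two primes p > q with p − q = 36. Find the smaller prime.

17

Since p = q + 36, we have 901 = q(q + 36), so q² + 36q − 901 = 0.
Discriminant: 36² + 4·901 = 1296 + 3604 = 4900; √4900 = 70.
q = (−36 + 70)/2 = 17, and p = q + 36 = 53.
Check: 17 · 53 = 901.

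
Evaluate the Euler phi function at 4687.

Factor: 4687 = 43 · 109.
φ(4687) = (43−1) · (109−1) = 42 · 108 = 4536.

4536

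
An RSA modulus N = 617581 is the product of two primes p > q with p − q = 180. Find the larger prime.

Since p = q + 180, we have 617581 = q(q + 180), so q² + 180q − 617581 = 0.
Discriminant: 180² + 4·617581 = 32400 + 2470324 = 2502724; √2502724 = 1582.
q = (−180 + 1582)/2 = 701, and p = q + 180 = 881.
Check: 701 · 881 = 617581.

881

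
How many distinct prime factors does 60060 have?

60060 = 2^2 · 15015
15015 = 3 · 5005
5005 = 5 · 1001
1001 = 7 · 143
143 = 11 · 13
60060 = 2^2 · 3 · 5 · 7 · 11 · 13, which has 6 distinct prime factors.

6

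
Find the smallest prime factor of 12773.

12773 is odd.
Digit sum 20, not divisible by 3.
Ends in 3: not divisible by 5.
7: 12773 = 7·1824 + 5
11: 12773 = 11·1161 + 2
13: 12773 = 13·982 + 7
17: 12773 = 17·751 + 6
19: 12773 = 19·672 + 5
23: 12773 = 23·555 + 8
29: 12773 = 29·440 + 13
31: 12773 = 31·412 + 1
37: 12773 = 37·345 + 8
41: 12773 = 41·311 + 22
43: 12773 = 43·297 + 2
47: 12773 = 47·271 + 36
53: 12773 = 53·241

53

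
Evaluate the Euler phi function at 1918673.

1870128

Factor: 1918673 = 79 · 149 · 163.
φ(1918673) = (79−1) · (149−1) · (163−1) = 78 · 148 · 162 = 1870128.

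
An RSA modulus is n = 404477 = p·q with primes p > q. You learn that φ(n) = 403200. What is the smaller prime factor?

577

φ(n) = (p−1)(q−1) = n − (p+q) + 1, so p + q = 404477 − 403200 + 1 = 1278.
p and q are the roots of t² − 1278t + 404477 = 0.
Discriminant: 1278² − 4·404477 = 1633284 − 1617908 = 15376; √15376 = 124.
q = (1278 − 124)/2 = 577, p = (1278 + 124)/2 = 701.
Check: 577 · 701 = 404477.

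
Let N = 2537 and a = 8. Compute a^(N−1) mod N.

8^1 ≡ 8 (mod 2537)
8^2 ≡ 8^2 = 64 ≡ 64 (mod 2537)
8^4 ≡ 64^2 = 4096 ≡ 1559 (mod 2537)
8^8 ≡ 1559^2 = 2430481 ≡ 35 (mod 2537)
8^16 ≡ 35^2 = 1225 ≡ 1225 (mod 2537)
8^32 ≡ 1225^2 = 1500625 ≡ 1258 (mod 2537)
8^64 ≡ 1258^2 = 1582564 ≡ 2013 (mod 2537)
8^128 ≡ 2013^2 = 4052169 ≡ 580 (mod 2537)
8^256 ≡ 580^2 = 336400 ≡ 1516 (mod 2537)
8^512 ≡ 1516^2 = 2298256 ≡ 2271 (mod 2537)
8^1024 ≡ 2271^2 = 5157441 ≡ 2257 (mod 2537)
8^2048 ≡ 2257^2 = 5094049 ≡ 2290 (mod 2537)
2536 = 2048 + 256 + 128 + 64 + 32 + 8 in binary powers of 2.
So 8^2536 ≡ 2290 · 1516 · 580 · 2013 · 1258 · 35 ≡ 21 (mod 2537).
Since 21 ≠ 1, base 8 is a Fermat witness: 2537 is composite.

21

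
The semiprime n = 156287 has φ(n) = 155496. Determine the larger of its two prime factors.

φ(n) = (p−1)(q−1) = n − (p+q) + 1, so p + q = 156287 − 155496 + 1 = 792.
p and q are the roots of t² − 792t + 156287 = 0.
Discriminant: 792² − 4·156287 = 627264 − 625148 = 2116; √2116 = 46.
q = (792 − 46)/2 = 373, p = (792 + 46)/2 = 419.
Check: 373 · 419 = 156287.

419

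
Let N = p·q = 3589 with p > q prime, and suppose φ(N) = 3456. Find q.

φ(n) = (p−1)(q−1) = n − (p+q) + 1, so p + q = 3589 − 3456 + 1 = 134.
p and q are the roots of t² − 134t + 3589 = 0.
Discriminant: 134² − 4·3589 = 17956 − 14356 = 3600; √3600 = 60.
q = (134 − 60)/2 = 37, p = (134 + 60)/2 = 97.
Check: 37 · 97 = 3589.

37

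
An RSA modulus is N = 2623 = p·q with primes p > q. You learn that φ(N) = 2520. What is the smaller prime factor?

43

φ(n) = (p−1)(q−1) = n − (p+q) + 1, so p + q = 2623 − 2520 + 1 = 104.
p and q are the roots of t² − 104t + 2623 = 0.
Discriminant: 104² − 4·2623 = 10816 − 10492 = 324; √324 = 18.
q = (104 − 18)/2 = 43, p = (104 + 18)/2 = 61.
Check: 43 · 61 = 2623.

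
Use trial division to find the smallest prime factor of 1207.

1207 is odd.
Digit sum 10, not divisible by 3.
Ends in 7: not divisible by 5.
7: 1207 = 7·172 + 3
11: 1207 = 11·109 + 8
13: 1207 = 13·92 + 11
17: 1207 = 17·71

17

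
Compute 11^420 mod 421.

1

11^1 ≡ 11 (mod 421)
11^2 ≡ 11^2 = 121 ≡ 121 (mod 421)
11^4 ≡ 121^2 = 14641 ≡ 327 (mod 421)
11^8 ≡ 327^2 = 106929 ≡ 416 (mod 421)
11^16 ≡ 416^2 = 173056 ≡ 25 (mod 421)
11^32 ≡ 25^2 = 625 ≡ 204 (mod 421)
11^64 ≡ 204^2 = 41616 ≡ 358 (mod 421)
11^128 ≡ 358^2 = 128164 ≡ 180 (mod 421)
11^256 ≡ 180^2 = 32400 ≡ 404 (mod 421)
420 = 256 + 128 + 32 + 4 in binary powers of 2.
So 11^420 ≡ 404 · 180 · 204 · 327 ≡ 1 (mod 421).
Since the result is 1, base 11 gives no evidence that 421 is composite.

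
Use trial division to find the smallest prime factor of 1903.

1903 is odd.
Digit sum 13, not divisible by 3.
Ends in 3: not divisible by 5.
7: 1903 = 7·271 + 6
11: 1903 = 11·173

11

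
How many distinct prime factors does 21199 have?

21199 = 17 · 1247
1247 = 29 · 43
21199 = 17 · 29 · 43, which has 3 distinct prime factors.

3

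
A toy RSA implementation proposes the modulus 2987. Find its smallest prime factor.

2987 is odd.
Digit sum 26, not divisible by 3.
Ends in 7: not divisible by 5.
7: 2987 = 7·426 + 5
11: 2987 = 11·271 + 6
13: 2987 = 13·229 + 10
17: 2987 = 17·175 + 12
19: 2987 = 19·157 + 4
23: 2987 = 23·129 + 20
29: 2987 = 29·103

29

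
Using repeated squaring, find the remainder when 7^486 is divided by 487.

1

7^1 ≡ 7 (mod 487)
7^2 ≡ 7^2 = 49 ≡ 49 (mod 487)
7^4 ≡ 49^2 = 2401 ≡ 453 (mod 487)
7^8 ≡ 453^2 = 205209 ≡ 182 (mod 487)
7^16 ≡ 182^2 = 33124 ≡ 8 (mod 487)
7^32 ≡ 8^2 = 64 ≡ 64 (mod 487)
7^64 ≡ 64^2 = 4096 ≡ 200 (mod 487)
7^128 ≡ 200^2 = 40000 ≡ 66 (mod 487)
7^256 ≡ 66^2 = 4356 ≡ 460 (mod 487)
486 = 256 + 128 + 64 + 32 + 4 + 2 in binary powers of 2.
So 7^486 ≡ 460 · 66 · 200 · 64 · 453 · 49 ≡ 1 (mod 487).
Since the result is 1, base 7 gives no evidence that 487 is composite.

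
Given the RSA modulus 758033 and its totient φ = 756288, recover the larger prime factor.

937

φ(n) = (p−1)(q−1) = n − (p+q) + 1, so p + q = 758033 − 756288 + 1 = 1746.
p and q are the roots of t² − 1746t + 758033 = 0.
Discriminant: 1746² − 4·758033 = 3048516 − 3032132 = 16384; √16384 = 128.
q = (1746 − 128)/2 = 809, p = (1746 + 128)/2 = 937.
Check: 809 · 937 = 758033.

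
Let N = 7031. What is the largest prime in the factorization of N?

7031 = 79 · 89
89 is prime.
So 7031 = 79 · 89; the largest prime factor is 89.

89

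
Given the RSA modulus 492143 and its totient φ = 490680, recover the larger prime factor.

941

φ(n) = (p−1)(q−1) = n − (p+q) + 1, so p + q = 492143 − 490680 + 1 = 1464.
p and q are the roots of t² − 1464t + 492143 = 0.
Discriminant: 1464² − 4·492143 = 2143296 − 1968572 = 174724; √174724 = 418.
q = (1464 − 418)/2 = 523, p = (1464 + 418)/2 = 941.
Check: 523 · 941 = 492143.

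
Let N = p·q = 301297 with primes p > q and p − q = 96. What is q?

503

Since p = q + 96, we have 301297 = q(q + 96), so q² + 96q − 301297 = 0.
Discriminant: 96² + 4·301297 = 9216 + 1205188 = 1214404; √1214404 = 1102.
q = (−96 + 1102)/2 = 503, and p = q + 96 = 599.
Check: 503 · 599 = 301297.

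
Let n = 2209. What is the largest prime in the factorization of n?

2209 = 47 · 47
47 = 47 · 1
So 2209 = 47^2; the largest prime factor is 47.

47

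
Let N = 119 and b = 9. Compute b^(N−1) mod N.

9^1 ≡ 9 (mod 119)
9^2 ≡ 9^2 = 81 ≡ 81 (mod 119)
9^4 ≡ 81^2 = 6561 ≡ 16 (mod 119)
9^8 ≡ 16^2 = 256 ≡ 18 (mod 119)
9^16 ≡ 18^2 = 324 ≡ 86 (mod 119)
9^32 ≡ 86^2 = 7396 ≡ 18 (mod 119)
9^64 ≡ 18^2 = 324 ≡ 86 (mod 119)
118 = 64 + 32 + 16 + 4 + 2 in binary powers of 2.
So 9^118 ≡ 86 · 18 · 86 · 16 · 81 ≡ 72 (mod 119).
Since 72 ≠ 1, base 9 is a Fermat witness: 119 is composite.

72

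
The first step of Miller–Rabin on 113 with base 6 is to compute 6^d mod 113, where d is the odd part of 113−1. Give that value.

113 − 1 = 112 = 2^4 · 7, so d = 7.
6^1 ≡ 6 (mod 113)
6^2 ≡ 6^2 = 36 ≡ 36 (mod 113)
6^4 ≡ 36^2 = 1296 ≡ 53 (mod 113)
7 = 4 + 2 + 1 in binary powers of 2.
So 6^7 ≡ 53 · 36 · 6 ≡ 35 (mod 113).
Squaring chain: 35 → 95 → 98 → 112; reaches −1, so base 6 does not prove 113 composite.

35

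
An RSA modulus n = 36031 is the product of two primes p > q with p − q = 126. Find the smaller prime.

137

Since p = q + 126, we have 36031 = q(q + 126), so q² + 126q − 36031 = 0.
Discriminant: 126² + 4·36031 = 15876 + 144124 = 160000; √160000 = 400.
q = (−126 + 400)/2 = 137, and p = q + 126 = 263.
Check: 137 · 263 = 36031.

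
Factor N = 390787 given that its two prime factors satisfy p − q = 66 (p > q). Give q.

593

Since p = q + 66, we have 390787 = q(q + 66), so q² + 66q − 390787 = 0.
Discriminant: 66² + 4·390787 = 4356 + 1563148 = 1567504; √1567504 = 1252.
q = (−66 + 1252)/2 = 593, and p = q + 66 = 659.
Check: 593 · 659 = 390787.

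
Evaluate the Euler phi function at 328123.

312000

Factor: 328123 = 41 · 53 · 151.
φ(328123) = (41−1) · (53−1) · (151−1) = 40 · 52 · 150 = 312000.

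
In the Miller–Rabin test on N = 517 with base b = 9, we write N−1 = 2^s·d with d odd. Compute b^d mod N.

517 − 1 = 516 = 2^2 · 129, so d = 129.
9^1 ≡ 9 (mod 517)
9^2 ≡ 9^2 = 81 ≡ 81 (mod 517)
9^4 ≡ 81^2 = 6561 ≡ 357 (mod 517)
9^8 ≡ 357^2 = 127449 ≡ 267 (mod 517)
9^16 ≡ 267^2 = 71289 ≡ 460 (mod 517)
9^32 ≡ 460^2 = 211600 ≡ 147 (mod 517)
9^64 ≡ 147^2 = 21609 ≡ 412 (mod 517)
9^128 ≡ 412^2 = 169744 ≡ 168 (mod 517)
129 = 128 + 1 in binary powers of 2.
So 9^129 ≡ 168 · 9 ≡ 478 (mod 517).
Squaring chain: 478 → 487; never reaches −1, so base 9 is a Miller–Rabin witness that 517 is composite.

478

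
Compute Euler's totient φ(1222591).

Factor: 1222591 = 37 · 173 · 191.
φ(1222591) = (37−1) · (173−1) · (191−1) = 36 · 172 · 190 = 1176480.

1176480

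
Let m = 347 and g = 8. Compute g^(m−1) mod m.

1

8^1 ≡ 8 (mod 347)
8^2 ≡ 8^2 = 64 ≡ 64 (mod 347)
8^4 ≡ 64^2 = 4096 ≡ 279 (mod 347)
8^8 ≡ 279^2 = 77841 ≡ 113 (mod 347)
8^16 ≡ 113^2 = 12769 ≡ 277 (mod 347)
8^32 ≡ 277^2 = 76729 ≡ 42 (mod 347)
8^64 ≡ 42^2 = 1764 ≡ 29 (mod 347)
8^128 ≡ 29^2 = 841 ≡ 147 (mod 347)
8^256 ≡ 147^2 = 21609 ≡ 95 (mod 347)
346 = 256 + 64 + 16 + 8 + 2 in binary powers of 2.
So 8^346 ≡ 95 · 29 · 277 · 113 · 64 ≡ 1 (mod 347).
Since the result is 1, base 8 gives no evidence that 347 is composite.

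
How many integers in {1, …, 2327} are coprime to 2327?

Factor: 2327 = 13 · 179.
φ(2327) = (13−1) · (179−1) = 12 · 178 = 2136.

2136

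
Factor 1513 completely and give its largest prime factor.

89

1513 = 17 · 89
89 is prime.
So 1513 = 17 · 89; the largest prime factor is 89.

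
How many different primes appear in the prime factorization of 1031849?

1031849 = 7 · 147407
147407 = 13 · 11339
11339 = 17 · 667
667 = 23 · 29
1031849 = 7 · 13 · 17 · 23 · 29, which has 5 distinct prime factors.

5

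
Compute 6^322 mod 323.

104

6^1 ≡ 6 (mod 323)
6^2 ≡ 6^2 = 36 ≡ 36 (mod 323)
6^4 ≡ 36^2 = 1296 ≡ 4 (mod 323)
6^8 ≡ 4^2 = 16 ≡ 16 (mod 323)
6^16 ≡ 16^2 = 256 ≡ 256 (mod 323)
6^32 ≡ 256^2 = 65536 ≡ 290 (mod 323)
6^64 ≡ 290^2 = 84100 ≡ 120 (mod 323)
6^128 ≡ 120^2 = 14400 ≡ 188 (mod 323)
6^256 ≡ 188^2 = 35344 ≡ 137 (mod 323)
322 = 256 + 64 + 2 in binary powers of 2.
So 6^322 ≡ 137 · 120 · 36 ≡ 104 (mod 323).
Since 104 ≠ 1, base 6 is a Fermat witness: 323 is composite.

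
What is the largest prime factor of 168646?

168646 = 2 · 84323
84323 = 37 · 2279
2279 = 43 · 53
53 is prime.
So 168646 = 2 · 37 · 43 · 53; the largest prime factor is 53.

53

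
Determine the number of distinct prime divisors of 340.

340 = 2^2 · 85
85 = 5 · 17
340 = 2^2 · 5 · 17, which has 3 distinct prime factors.

3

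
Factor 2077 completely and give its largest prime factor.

2077 = 31 · 67
67 is prime.
So 2077 = 31 · 67; the largest prime factor is 67.

67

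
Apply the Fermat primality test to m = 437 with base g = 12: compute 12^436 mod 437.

12^1 ≡ 12 (mod 437)
12^2 ≡ 12^2 = 144 ≡ 144 (mod 437)
12^4 ≡ 144^2 = 20736 ≡ 197 (mod 437)
12^8 ≡ 197^2 = 38809 ≡ 353 (mod 437)
12^16 ≡ 353^2 = 124609 ≡ 64 (mod 437)
12^32 ≡ 64^2 = 4096 ≡ 163 (mod 437)
12^64 ≡ 163^2 = 26569 ≡ 349 (mod 437)
12^128 ≡ 349^2 = 121801 ≡ 315 (mod 437)
12^256 ≡ 315^2 = 99225 ≡ 26 (mod 437)
436 = 256 + 128 + 32 + 16 + 4 in binary powers of 2.
So 12^436 ≡ 26 · 315 · 163 · 64 · 197 ≡ 292 (mod 437).
Since 292 ≠ 1, base 12 is a Fermat witness: 437 is composite.

292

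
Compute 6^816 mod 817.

87

6^1 ≡ 6 (mod 817)
6^2 ≡ 6^2 = 36 ≡ 36 (mod 817)
6^4 ≡ 36^2 = 1296 ≡ 479 (mod 817)
6^8 ≡ 479^2 = 229441 ≡ 681 (mod 817)
6^16 ≡ 681^2 = 463761 ≡ 522 (mod 817)
6^32 ≡ 522^2 = 272484 ≡ 423 (mod 817)
6^64 ≡ 423^2 = 178929 ≡ 6 (mod 817)
6^128 ≡ 6^2 = 36 ≡ 36 (mod 817)
6^256 ≡ 36^2 = 1296 ≡ 479 (mod 817)
6^512 ≡ 479^2 = 229441 ≡ 681 (mod 817)
816 = 512 + 256 + 32 + 16 in binary powers of 2.
So 6^816 ≡ 681 · 479 · 423 · 522 ≡ 87 (mod 817).
Since 87 ≠ 1, base 6 is a Fermat witness: 817 is composite.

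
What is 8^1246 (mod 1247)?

173

8^1 ≡ 8 (mod 1247)
8^2 ≡ 8^2 = 64 ≡ 64 (mod 1247)
8^4 ≡ 64^2 = 4096 ≡ 355 (mod 1247)
8^8 ≡ 355^2 = 126025 ≡ 78 (mod 1247)
8^16 ≡ 78^2 = 6084 ≡ 1096 (mod 1247)
8^32 ≡ 1096^2 = 1201216 ≡ 355 (mod 1247)
8^64 ≡ 355^2 = 126025 ≡ 78 (mod 1247)
8^128 ≡ 78^2 = 6084 ≡ 1096 (mod 1247)
8^256 ≡ 1096^2 = 1201216 ≡ 355 (mod 1247)
8^512 ≡ 355^2 = 126025 ≡ 78 (mod 1247)
8^1024 ≡ 78^2 = 6084 ≡ 1096 (mod 1247)
1246 = 1024 + 128 + 64 + 16 + 8 + 4 + 2 in binary powers of 2.
So 8^1246 ≡ 1096 · 1096 · 78 · 1096 · 78 · 355 · 64 ≡ 173 (mod 1247).
Since 173 ≠ 1, base 8 is a Fermat witness: 1247 is composite.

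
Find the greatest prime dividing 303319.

97

303319 = 53 · 5723
5723 = 59 · 97
97 is prime.
So 303319 = 53 · 59 · 97; the largest prime factor is 97.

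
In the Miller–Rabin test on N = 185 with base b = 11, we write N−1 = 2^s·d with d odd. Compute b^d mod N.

185 − 1 = 184 = 2^3 · 23, so d = 23.
11^1 ≡ 11 (mod 185)
11^2 ≡ 11^2 = 121 ≡ 121 (mod 185)
11^4 ≡ 121^2 = 14641 ≡ 26 (mod 185)
11^8 ≡ 26^2 = 676 ≡ 121 (mod 185)
11^16 ≡ 121^2 = 14641 ≡ 26 (mod 185)
23 = 16 + 4 + 2 + 1 in binary powers of 2.
So 11^23 ≡ 26 · 26 · 121 · 11 ≡ 101 (mod 185).
Squaring chain: 101 → 26 → 121; never reaches −1, so base 11 is a Miller–Rabin witness that 185 is composite.

101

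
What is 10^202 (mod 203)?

109

10^1 ≡ 10 (mod 203)
10^2 ≡ 10^2 = 100 ≡ 100 (mod 203)
10^4 ≡ 100^2 = 10000 ≡ 53 (mod 203)
10^8 ≡ 53^2 = 2809 ≡ 170 (mod 203)
10^16 ≡ 170^2 = 28900 ≡ 74 (mod 203)
10^32 ≡ 74^2 = 5476 ≡ 198 (mod 203)
10^64 ≡ 198^2 = 39204 ≡ 25 (mod 203)
10^128 ≡ 25^2 = 625 ≡ 16 (mod 203)
202 = 128 + 64 + 8 + 2 in binary powers of 2.
So 10^202 ≡ 16 · 25 · 170 · 100 ≡ 109 (mod 203).
Since 109 ≠ 1, base 10 is a Fermat witness: 203 is composite.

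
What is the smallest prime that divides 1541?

1541 is odd.
Digit sum 11, not divisible by 3.
Ends in 1: not divisible by 5.
7: 1541 = 7·220 + 1
11: 1541 = 11·140 + 1
13: 1541 = 13·118 + 7
17: 1541 = 17·90 + 11
19: 1541 = 19·81 + 2
23: 1541 = 23·67

23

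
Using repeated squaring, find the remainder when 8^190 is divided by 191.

8^1 ≡ 8 (mod 191)
8^2 ≡ 8^2 = 64 ≡ 64 (mod 191)
8^4 ≡ 64^2 = 4096 ≡ 85 (mod 191)
8^8 ≡ 85^2 = 7225 ≡ 158 (mod 191)
8^16 ≡ 158^2 = 24964 ≡ 134 (mod 191)
8^32 ≡ 134^2 = 17956 ≡ 2 (mod 191)
8^64 ≡ 2^2 = 4 ≡ 4 (mod 191)
8^128 ≡ 4^2 = 16 ≡ 16 (mod 191)
190 = 128 + 32 + 16 + 8 + 4 + 2 in binary powers of 2.
So 8^190 ≡ 16 · 2 · 134 · 158 · 85 · 64 ≡ 1 (mod 191).
Since the result is 1, base 8 gives no evidence that 191 is composite.

1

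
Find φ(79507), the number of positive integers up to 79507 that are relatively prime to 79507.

77658

Factor: 79507 = 43^3.
φ(79507) = 43^2·(43−1) = 77658.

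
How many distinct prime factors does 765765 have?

765765 = 3^2 · 85085
85085 = 5 · 17017
17017 = 7 · 2431
2431 = 11 · 221
221 = 13 · 17
765765 = 3^2 · 5 · 7 · 11 · 13 · 17, which has 6 distinct prime factors.

6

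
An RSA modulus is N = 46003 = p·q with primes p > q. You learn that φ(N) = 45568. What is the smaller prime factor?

179

φ(n) = (p−1)(q−1) = n − (p+q) + 1, so p + q = 46003 − 45568 + 1 = 436.
p and q are the roots of t² − 436t + 46003 = 0.
Discriminant: 436² − 4·46003 = 190096 − 184012 = 6084; √6084 = 78.
q = (436 − 78)/2 = 179, p = (436 + 78)/2 = 257.
Check: 179 · 257 = 46003.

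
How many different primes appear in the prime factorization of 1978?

1978 = 2 · 989
989 = 23 · 43
1978 = 2 · 23 · 43, which has 3 distinct prime factors.

3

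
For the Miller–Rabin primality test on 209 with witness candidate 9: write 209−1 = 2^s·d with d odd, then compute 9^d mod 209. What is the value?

25

209 − 1 = 208 = 2^4 · 13, so d = 13.
9^1 ≡ 9 (mod 209)
9^2 ≡ 9^2 = 81 ≡ 81 (mod 209)
9^4 ≡ 81^2 = 6561 ≡ 82 (mod 209)
9^8 ≡ 82^2 = 6724 ≡ 36 (mod 209)
13 = 8 + 4 + 1 in binary powers of 2.
So 9^13 ≡ 36 · 82 · 9 ≡ 25 (mod 209).
Squaring chain: 25 → 207 → 4 → 16; never reaches −1, so base 9 is a Miller–Rabin witness that 209 is composite.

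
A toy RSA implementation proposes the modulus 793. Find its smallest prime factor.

13

793 is odd.
Digit sum 19, not divisible by 3.
Ends in 3: not divisible by 5.
7: 793 = 7·113 + 2
11: 793 = 11·72 + 1
13: 793 = 13·61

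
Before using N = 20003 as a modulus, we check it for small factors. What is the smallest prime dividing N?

20003 is odd.
Digit sum 5, not divisible by 3.
Ends in 3: not divisible by 5.
7: 20003 = 7·2857 + 4
11: 20003 = 11·1818 + 5
13: 20003 = 13·1538 + 9
17: 20003 = 17·1176 + 11
19: 20003 = 19·1052 + 15
23: 20003 = 23·869 + 16
29: 20003 = 29·689 + 22
31: 20003 = 31·645 + 8
37: 20003 = 37·540 + 23
41: 20003 = 41·487 + 36
43: 20003 = 43·465 + 8
47: 20003 = 47·425 + 28
53: 20003 = 53·377 + 22
59: 20003 = 59·339 + 2
61: 20003 = 61·327 + 56
67: 20003 = 67·298 + 37
71: 20003 = 71·281 + 52
73: 20003 = 73·274 + 1
79: 20003 = 79·253 + 16
83: 20003 = 83·241

83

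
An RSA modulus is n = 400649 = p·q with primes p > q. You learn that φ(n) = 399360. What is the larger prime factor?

769

φ(n) = (p−1)(q−1) = n − (p+q) + 1, so p + q = 400649 − 399360 + 1 = 1290.
p and q are the roots of t² − 1290t + 400649 = 0.
Discriminant: 1290² − 4·400649 = 1664100 − 1602596 = 61504; √61504 = 248.
q = (1290 − 248)/2 = 521, p = (1290 + 248)/2 = 769.
Check: 521 · 769 = 400649.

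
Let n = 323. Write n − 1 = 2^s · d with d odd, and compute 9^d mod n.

323 − 1 = 322 = 2^1 · 161, so d = 161.
9^1 ≡ 9 (mod 323)
9^2 ≡ 9^2 = 81 ≡ 81 (mod 323)
9^4 ≡ 81^2 = 6561 ≡ 101 (mod 323)
9^8 ≡ 101^2 = 10201 ≡ 188 (mod 323)
9^16 ≡ 188^2 = 35344 ≡ 137 (mod 323)
9^32 ≡ 137^2 = 18769 ≡ 35 (mod 323)
9^64 ≡ 35^2 = 1225 ≡ 256 (mod 323)
9^128 ≡ 256^2 = 65536 ≡ 290 (mod 323)
161 = 128 + 32 + 1 in binary powers of 2.
So 9^161 ≡ 290 · 35 · 9 ≡ 264 (mod 323).
Squaring chain: 264; never reaches −1, so base 9 is a Miller–Rabin witness that 323 is composite.

264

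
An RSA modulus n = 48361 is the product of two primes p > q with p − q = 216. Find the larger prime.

353

Since p = q + 216, we have 48361 = q(q + 216), so q² + 216q − 48361 = 0.
Discriminant: 216² + 4·48361 = 46656 + 193444 = 240100; √240100 = 490.
q = (−216 + 490)/2 = 137, and p = q + 216 = 353.
Check: 137 · 353 = 48361.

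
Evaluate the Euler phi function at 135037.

Factor: 135037 = 7 · 101 · 191.
φ(135037) = (7−1) · (101−1) · (191−1) = 6 · 100 · 190 = 114000.

114000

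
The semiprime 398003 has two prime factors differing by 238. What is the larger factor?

Since p = q + 238, we have 398003 = q(q + 238), so q² + 238q − 398003 = 0.
Discriminant: 238² + 4·398003 = 56644 + 1592012 = 1648656; √1648656 = 1284.
q = (−238 + 1284)/2 = 523, and p = q + 238 = 761.
Check: 523 · 761 = 398003.

761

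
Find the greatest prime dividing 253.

253 = 11 · 23
23 is prime.
So 253 = 11 · 23; the largest prime factor is 23.

23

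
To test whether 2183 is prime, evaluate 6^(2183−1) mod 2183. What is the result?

1553

6^1 ≡ 6 (mod 2183)
6^2 ≡ 6^2 = 36 ≡ 36 (mod 2183)
6^4 ≡ 36^2 = 1296 ≡ 1296 (mod 2183)
6^8 ≡ 1296^2 = 1679616 ≡ 889 (mod 2183)
6^16 ≡ 889^2 = 790321 ≡ 75 (mod 2183)
6^32 ≡ 75^2 = 5625 ≡ 1259 (mod 2183)
6^64 ≡ 1259^2 = 1585081 ≡ 223 (mod 2183)
6^128 ≡ 223^2 = 49729 ≡ 1703 (mod 2183)
6^256 ≡ 1703^2 = 2900209 ≡ 1185 (mod 2183)
6^512 ≡ 1185^2 = 1404225 ≡ 556 (mod 2183)
6^1024 ≡ 556^2 = 309136 ≡ 1333 (mod 2183)
6^2048 ≡ 1333^2 = 1776889 ≡ 2110 (mod 2183)
2182 = 2048 + 128 + 4 + 2 in binary powers of 2.
So 6^2182 ≡ 2110 · 1703 · 1296 · 36 ≡ 1553 (mod 2183).
Since 1553 ≠ 1, base 6 is a Fermat witness: 2183 is composite.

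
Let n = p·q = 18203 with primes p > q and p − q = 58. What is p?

167

Since p = q + 58, we have 18203 = q(q + 58), so q² + 58q − 18203 = 0.
Discriminant: 58² + 4·18203 = 3364 + 72812 = 76176; √76176 = 276.
q = (−58 + 276)/2 = 109, and p = q + 58 = 167.
Check: 109 · 167 = 18203.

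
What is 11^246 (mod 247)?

11^1 ≡ 11 (mod 247)
11^2 ≡ 11^2 = 121 ≡ 121 (mod 247)
11^4 ≡ 121^2 = 14641 ≡ 68 (mod 247)
11^8 ≡ 68^2 = 4624 ≡ 178 (mod 247)
11^16 ≡ 178^2 = 31684 ≡ 68 (mod 247)
11^32 ≡ 68^2 = 4624 ≡ 178 (mod 247)
11^64 ≡ 178^2 = 31684 ≡ 68 (mod 247)
11^128 ≡ 68^2 = 4624 ≡ 178 (mod 247)
246 = 128 + 64 + 32 + 16 + 4 + 2 in binary powers of 2.
So 11^246 ≡ 178 · 68 · 178 · 68 · 68 · 121 ≡ 77 (mod 247).
Since 77 ≠ 1, base 11 is a Fermat witness: 247 is composite.

77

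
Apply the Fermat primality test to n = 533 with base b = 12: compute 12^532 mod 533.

12^1 ≡ 12 (mod 533)
12^2 ≡ 12^2 = 144 ≡ 144 (mod 533)
12^4 ≡ 144^2 = 20736 ≡ 482 (mod 533)
12^8 ≡ 482^2 = 232324 ≡ 469 (mod 533)
12^16 ≡ 469^2 = 219961 ≡ 365 (mod 533)
12^32 ≡ 365^2 = 133225 ≡ 508 (mod 533)
12^64 ≡ 508^2 = 258064 ≡ 92 (mod 533)
12^128 ≡ 92^2 = 8464 ≡ 469 (mod 533)
12^256 ≡ 469^2 = 219961 ≡ 365 (mod 533)
12^512 ≡ 365^2 = 133225 ≡ 508 (mod 533)
532 = 512 + 16 + 4 in binary powers of 2.
So 12^532 ≡ 508 · 365 · 482 ≡ 66 (mod 533).
Since 66 ≠ 1, base 12 is a Fermat witness: 533 is composite.

66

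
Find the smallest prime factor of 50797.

79

50797 is odd.
Digit sum 28, not divisible by 3.
Ends in 7: not divisible by 5.
7: 50797 = 7·7256 + 5
11: 50797 = 11·4617 + 10
13: 50797 = 13·3907 + 6
17: 50797 = 17·2988 + 1
19: 50797 = 19·2673 + 10
23: 50797 = 23·2208 + 13
29: 50797 = 29·1751 + 18
31: 50797 = 31·1638 + 19
37: 50797 = 37·1372 + 33
41: 50797 = 41·1238 + 39
43: 50797 = 43·1181 + 14
47: 50797 = 47·1080 + 37
53: 50797 = 53·958 + 23
59: 50797 = 59·860 + 57
61: 50797 = 61·832 + 45
67: 50797 = 67·758 + 11
71: 50797 = 71·715 + 32
73: 50797 = 73·695 + 62
79: 50797 = 79·643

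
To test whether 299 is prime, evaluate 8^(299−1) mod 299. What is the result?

77

8^1 ≡ 8 (mod 299)
8^2 ≡ 8^2 = 64 ≡ 64 (mod 299)
8^4 ≡ 64^2 = 4096 ≡ 209 (mod 299)
8^8 ≡ 209^2 = 43681 ≡ 27 (mod 299)
8^16 ≡ 27^2 = 729 ≡ 131 (mod 299)
8^32 ≡ 131^2 = 17161 ≡ 118 (mod 299)
8^64 ≡ 118^2 = 13924 ≡ 170 (mod 299)
8^128 ≡ 170^2 = 28900 ≡ 196 (mod 299)
8^256 ≡ 196^2 = 38416 ≡ 144 (mod 299)
298 = 256 + 32 + 8 + 2 in binary powers of 2.
So 8^298 ≡ 144 · 118 · 27 · 64 ≡ 77 (mod 299).
Since 77 ≠ 1, base 8 is a Fermat witness: 299 is composite.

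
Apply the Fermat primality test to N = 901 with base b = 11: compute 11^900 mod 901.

11^1 ≡ 11 (mod 901)
11^2 ≡ 11^2 = 121 ≡ 121 (mod 901)
11^4 ≡ 121^2 = 14641 ≡ 225 (mod 901)
11^8 ≡ 225^2 = 50625 ≡ 169 (mod 901)
11^16 ≡ 169^2 = 28561 ≡ 630 (mod 901)
11^32 ≡ 630^2 = 396900 ≡ 460 (mod 901)
11^64 ≡ 460^2 = 211600 ≡ 766 (mod 901)
11^128 ≡ 766^2 = 586756 ≡ 205 (mod 901)
11^256 ≡ 205^2 = 42025 ≡ 579 (mod 901)
11^512 ≡ 579^2 = 335241 ≡ 69 (mod 901)
900 = 512 + 256 + 128 + 4 in binary powers of 2.
So 11^900 ≡ 69 · 579 · 205 · 225 ≡ 259 (mod 901).
Since 259 ≠ 1, base 11 is a Fermat witness: 901 is composite.

259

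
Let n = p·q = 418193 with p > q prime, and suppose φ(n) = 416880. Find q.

541

φ(n) = (p−1)(q−1) = n − (p+q) + 1, so p + q = 418193 − 416880 + 1 = 1314.
p and q are the roots of t² − 1314t + 418193 = 0.
Discriminant: 1314² − 4·418193 = 1726596 − 1672772 = 53824; √53824 = 232.
q = (1314 − 232)/2 = 541, p = (1314 + 232)/2 = 773.
Check: 541 · 773 = 418193.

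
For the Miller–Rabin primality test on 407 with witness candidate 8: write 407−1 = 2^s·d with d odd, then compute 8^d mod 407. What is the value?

407 − 1 = 406 = 2^1 · 203, so d = 203.
8^1 ≡ 8 (mod 407)
8^2 ≡ 8^2 = 64 ≡ 64 (mod 407)
8^4 ≡ 64^2 = 4096 ≡ 26 (mod 407)
8^8 ≡ 26^2 = 676 ≡ 269 (mod 407)
8^16 ≡ 269^2 = 72361 ≡ 322 (mod 407)
8^32 ≡ 322^2 = 103684 ≡ 306 (mod 407)
8^64 ≡ 306^2 = 93636 ≡ 26 (mod 407)
8^128 ≡ 26^2 = 676 ≡ 269 (mod 407)
203 = 128 + 64 + 8 + 2 + 1 in binary powers of 2.
So 8^203 ≡ 269 · 26 · 269 · 64 · 8 ≡ 347 (mod 407).
Squaring chain: 347; never reaches −1, so base 8 is a Miller–Rabin witness that 407 is composite.

347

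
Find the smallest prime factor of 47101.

19

47101 is odd.
Digit sum 13, not divisible by 3.
Ends in 1: not divisible by 5.
7: 47101 = 7·6728 + 5
11: 47101 = 11·4281 + 10
13: 47101 = 13·3623 + 2
17: 47101 = 17·2770 + 11
19: 47101 = 19·2479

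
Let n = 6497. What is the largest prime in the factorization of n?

89

6497 = 73 · 89
89 is prime.
So 6497 = 73 · 89; the largest prime factor is 89.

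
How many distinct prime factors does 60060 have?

6

60060 = 2^2 · 15015
15015 = 3 · 5005
5005 = 5 · 1001
1001 = 7 · 143
143 = 11 · 13
60060 = 2^2 · 3 · 5 · 7 · 11 · 13, which has 6 distinct prime factors.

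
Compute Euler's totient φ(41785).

Factor: 41785 = 5 · 61 · 137.
φ(41785) = (5−1) · (61−1) · (137−1) = 4 · 60 · 136 = 32640.

32640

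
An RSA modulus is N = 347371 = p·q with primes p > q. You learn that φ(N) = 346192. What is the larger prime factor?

φ(n) = (p−1)(q−1) = n − (p+q) + 1, so p + q = 347371 − 346192 + 1 = 1180.
p and q are the roots of t² − 1180t + 347371 = 0.
Discriminant: 1180² − 4·347371 = 1392400 − 1389484 = 2916; √2916 = 54.
q = (1180 − 54)/2 = 563, p = (1180 + 54)/2 = 617.
Check: 563 · 617 = 347371.

617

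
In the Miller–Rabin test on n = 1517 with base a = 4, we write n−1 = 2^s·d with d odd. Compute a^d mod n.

1517 − 1 = 1516 = 2^2 · 379, so d = 379.
4^1 ≡ 4 (mod 1517)
4^2 ≡ 4^2 = 16 ≡ 16 (mod 1517)
4^4 ≡ 16^2 = 256 ≡ 256 (mod 1517)
4^8 ≡ 256^2 = 65536 ≡ 305 (mod 1517)
4^16 ≡ 305^2 = 93025 ≡ 488 (mod 1517)
4^32 ≡ 488^2 = 238144 ≡ 1492 (mod 1517)
4^64 ≡ 1492^2 = 2226064 ≡ 625 (mod 1517)
4^128 ≡ 625^2 = 390625 ≡ 756 (mod 1517)
4^256 ≡ 756^2 = 571536 ≡ 1144 (mod 1517)
379 = 256 + 64 + 32 + 16 + 8 + 2 + 1 in binary powers of 2.
So 4^379 ≡ 1144 · 625 · 1492 · 488 · 305 · 16 · 4 ≡ 892 (mod 1517).
Squaring chain: 892 → 756; never reaches −1, so base 4 is a Miller–Rabin witness that 1517 is composite.

892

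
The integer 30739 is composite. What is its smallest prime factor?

59

30739 is odd.
Digit sum 22, not divisible by 3.
Ends in 9: not divisible by 5.
7: 30739 = 7·4391 + 2
11: 30739 = 11·2794 + 5
13: 30739 = 13·2364 + 7
17: 30739 = 17·1808 + 3
19: 30739 = 19·1617 + 16
23: 30739 = 23·1336 + 11
29: 30739 = 29·1059 + 28
31: 30739 = 31·991 + 18
37: 30739 = 37·830 + 29
41: 30739 = 41·749 + 30
43: 30739 = 43·714 + 37
47: 30739 = 47·654 + 1
53: 30739 = 53·579 + 52
59: 30739 = 59·521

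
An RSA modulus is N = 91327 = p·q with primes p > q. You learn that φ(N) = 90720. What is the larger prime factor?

337

φ(n) = (p−1)(q−1) = n − (p+q) + 1, so p + q = 91327 − 90720 + 1 = 608.
p and q are the roots of t² − 608t + 91327 = 0.
Discriminant: 608² − 4·91327 = 369664 − 365308 = 4356; √4356 = 66.
q = (608 − 66)/2 = 271, p = (608 + 66)/2 = 337.
Check: 271 · 337 = 91327.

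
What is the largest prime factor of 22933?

22933 = 17 · 1349
1349 = 19 · 71
71 is prime.
So 22933 = 17 · 19 · 71; the largest prime factor is 71.

71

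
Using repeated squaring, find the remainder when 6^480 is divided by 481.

6^1 ≡ 6 (mod 481)
6^2 ≡ 6^2 = 36 ≡ 36 (mod 481)
6^4 ≡ 36^2 = 1296 ≡ 334 (mod 481)
6^8 ≡ 334^2 = 111556 ≡ 445 (mod 481)
6^16 ≡ 445^2 = 198025 ≡ 334 (mod 481)
6^32 ≡ 334^2 = 111556 ≡ 445 (mod 481)
6^64 ≡ 445^2 = 198025 ≡ 334 (mod 481)
6^128 ≡ 334^2 = 111556 ≡ 445 (mod 481)
6^256 ≡ 445^2 = 198025 ≡ 334 (mod 481)
480 = 256 + 128 + 64 + 32 in binary powers of 2.
So 6^480 ≡ 334 · 445 · 334 · 445 ≡ 1 (mod 481).
Since the result is 1, base 6 gives no evidence that 481 is composite.

1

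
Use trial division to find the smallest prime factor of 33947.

83

33947 is odd.
Digit sum 26, not divisible by 3.
Ends in 7: not divisible by 5.
7: 33947 = 7·4849 + 4
11: 33947 = 11·3086 + 1
13: 33947 = 13·2611 + 4
17: 33947 = 17·1996 + 15
19: 33947 = 19·1786 + 13
23: 33947 = 23·1475 + 22
29: 33947 = 29·1170 + 17
31: 33947 = 31·1095 + 2
37: 33947 = 37·917 + 18
41: 33947 = 41·827 + 40
43: 33947 = 43·789 + 20
47: 33947 = 47·722 + 13
53: 33947 = 53·640 + 27
59: 33947 = 59·575 + 22
61: 33947 = 61·556 + 31
67: 33947 = 67·506 + 45
71: 33947 = 71·478 + 9
73: 33947 = 73·465 + 2
79: 33947 = 79·429 + 56
83: 33947 = 83·409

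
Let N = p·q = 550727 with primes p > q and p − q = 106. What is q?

Since p = q + 106, we have 550727 = q(q + 106), so q² + 106q − 550727 = 0.
Discriminant: 106² + 4·550727 = 11236 + 2202908 = 2214144; √2214144 = 1488.
q = (−106 + 1488)/2 = 691, and p = q + 106 = 797.
Check: 691 · 797 = 550727.

691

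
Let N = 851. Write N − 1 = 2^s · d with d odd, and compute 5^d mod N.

851 − 1 = 850 = 2^1 · 425, so d = 425.
5^1 ≡ 5 (mod 851)
5^2 ≡ 5^2 = 25 ≡ 25 (mod 851)
5^4 ≡ 25^2 = 625 ≡ 625 (mod 851)
5^8 ≡ 625^2 = 390625 ≡ 16 (mod 851)
5^16 ≡ 16^2 = 256 ≡ 256 (mod 851)
5^32 ≡ 256^2 = 65536 ≡ 9 (mod 851)
5^64 ≡ 9^2 = 81 ≡ 81 (mod 851)
5^128 ≡ 81^2 = 6561 ≡ 604 (mod 851)
5^256 ≡ 604^2 = 364816 ≡ 588 (mod 851)
425 = 256 + 128 + 32 + 8 + 1 in binary powers of 2.
So 5^425 ≡ 588 · 604 · 9 · 16 · 5 ≡ 109 (mod 851).
Squaring chain: 109; never reaches −1, so base 5 is a Miller–Rabin witness that 851 is composite.

109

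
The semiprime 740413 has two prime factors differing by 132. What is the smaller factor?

Since p = q + 132, we have 740413 = q(q + 132), so q² + 132q − 740413 = 0.
Discriminant: 132² + 4·740413 = 17424 + 2961652 = 2979076; √2979076 = 1726.
q = (−132 + 1726)/2 = 797, and p = q + 132 = 929.
Check: 797 · 929 = 740413.

797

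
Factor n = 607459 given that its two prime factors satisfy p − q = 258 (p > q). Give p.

Since p = q + 258, we have 607459 = q(q + 258), so q² + 258q − 607459 = 0.
Discriminant: 258² + 4·607459 = 66564 + 2429836 = 2496400; √2496400 = 1580.
q = (−258 + 1580)/2 = 661, and p = q + 258 = 919.
Check: 661 · 919 = 607459.

919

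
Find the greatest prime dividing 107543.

61

107543 = 41 · 2623
2623 = 43 · 61
61 is prime.
So 107543 = 41 · 43 · 61; the largest prime factor is 61.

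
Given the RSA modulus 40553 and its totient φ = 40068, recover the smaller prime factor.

107

φ(n) = (p−1)(q−1) = n − (p+q) + 1, so p + q = 40553 − 40068 + 1 = 486.
p and q are the roots of t² − 486t + 40553 = 0.
Discriminant: 486² − 4·40553 = 236196 − 162212 = 73984; √73984 = 272.
q = (486 − 272)/2 = 107, p = (486 + 272)/2 = 379.
Check: 107 · 379 = 40553.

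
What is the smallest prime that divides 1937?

1937 is odd.
Digit sum 20, not divisible by 3.
Ends in 7: not divisible by 5.
7: 1937 = 7·276 + 5
11: 1937 = 11·176 + 1
13: 1937 = 13·149

13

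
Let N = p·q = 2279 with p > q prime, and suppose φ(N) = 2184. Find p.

53

φ(n) = (p−1)(q−1) = n − (p+q) + 1, so p + q = 2279 − 2184 + 1 = 96.
p and q are the roots of t² − 96t + 2279 = 0.
Discriminant: 96² − 4·2279 = 9216 − 9116 = 100; √100 = 10.
q = (96 − 10)/2 = 43, p = (96 + 10)/2 = 53.
Check: 43 · 53 = 2279.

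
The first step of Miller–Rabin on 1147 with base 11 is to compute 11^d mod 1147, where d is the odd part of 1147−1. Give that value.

184

1147 − 1 = 1146 = 2^1 · 573, so d = 573.
11^1 ≡ 11 (mod 1147)
11^2 ≡ 11^2 = 121 ≡ 121 (mod 1147)
11^4 ≡ 121^2 = 14641 ≡ 877 (mod 1147)
11^8 ≡ 877^2 = 769129 ≡ 639 (mod 1147)
11^16 ≡ 639^2 = 408321 ≡ 1136 (mod 1147)
11^32 ≡ 1136^2 = 1290496 ≡ 121 (mod 1147)
11^64 ≡ 121^2 = 14641 ≡ 877 (mod 1147)
11^128 ≡ 877^2 = 769129 ≡ 639 (mod 1147)
11^256 ≡ 639^2 = 408321 ≡ 1136 (mod 1147)
11^512 ≡ 1136^2 = 1290496 ≡ 121 (mod 1147)
573 = 512 + 32 + 16 + 8 + 4 + 1 in binary powers of 2.
So 11^573 ≡ 121 · 121 · 1136 · 639 · 877 · 11 ≡ 184 (mod 1147).
Squaring chain: 184; never reaches −1, so base 11 is a Miller–Rabin witness that 1147 is composite.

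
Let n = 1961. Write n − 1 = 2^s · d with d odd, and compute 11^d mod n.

1544

1961 − 1 = 1960 = 2^3 · 245, so d = 245.
11^1 ≡ 11 (mod 1961)
11^2 ≡ 11^2 = 121 ≡ 121 (mod 1961)
11^4 ≡ 121^2 = 14641 ≡ 914 (mod 1961)
11^8 ≡ 914^2 = 835396 ≡ 10 (mod 1961)
11^16 ≡ 10^2 = 100 ≡ 100 (mod 1961)
11^32 ≡ 100^2 = 10000 ≡ 195 (mod 1961)
11^64 ≡ 195^2 = 38025 ≡ 766 (mod 1961)
11^128 ≡ 766^2 = 586756 ≡ 417 (mod 1961)
245 = 128 + 64 + 32 + 16 + 4 + 1 in binary powers of 2.
So 11^245 ≡ 417 · 766 · 195 · 100 · 914 · 11 ≡ 1544 (mod 1961).
Squaring chain: 1544 → 1321 → 1712; never reaches −1, so base 11 is a Miller–Rabin witness that 1961 is composite.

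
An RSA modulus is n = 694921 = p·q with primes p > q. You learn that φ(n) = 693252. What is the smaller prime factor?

787

φ(n) = (p−1)(q−1) = n − (p+q) + 1, so p + q = 694921 − 693252 + 1 = 1670.
p and q are the roots of t² − 1670t + 694921 = 0.
Discriminant: 1670² − 4·694921 = 2788900 − 2779684 = 9216; √9216 = 96.
q = (1670 − 96)/2 = 787, p = (1670 + 96)/2 = 883.
Check: 787 · 883 = 694921.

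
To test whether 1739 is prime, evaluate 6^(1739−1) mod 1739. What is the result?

739

6^1 ≡ 6 (mod 1739)
6^2 ≡ 6^2 = 36 ≡ 36 (mod 1739)
6^4 ≡ 36^2 = 1296 ≡ 1296 (mod 1739)
6^8 ≡ 1296^2 = 1679616 ≡ 1481 (mod 1739)
6^16 ≡ 1481^2 = 2193361 ≡ 482 (mod 1739)
6^32 ≡ 482^2 = 232324 ≡ 1037 (mod 1739)
6^64 ≡ 1037^2 = 1075369 ≡ 667 (mod 1739)
6^128 ≡ 667^2 = 444889 ≡ 1444 (mod 1739)
6^256 ≡ 1444^2 = 2085136 ≡ 75 (mod 1739)
6^512 ≡ 75^2 = 5625 ≡ 408 (mod 1739)
6^1024 ≡ 408^2 = 166464 ≡ 1259 (mod 1739)
1738 = 1024 + 512 + 128 + 64 + 8 + 2 in binary powers of 2.
So 6^1738 ≡ 1259 · 408 · 1444 · 667 · 1481 · 36 ≡ 739 (mod 1739).
Since 739 ≠ 1, base 6 is a Fermat witness: 1739 is composite.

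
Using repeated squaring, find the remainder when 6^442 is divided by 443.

6^1 ≡ 6 (mod 443)
6^2 ≡ 6^2 = 36 ≡ 36 (mod 443)
6^4 ≡ 36^2 = 1296 ≡ 410 (mod 443)
6^8 ≡ 410^2 = 168100 ≡ 203 (mod 443)
6^16 ≡ 203^2 = 41209 ≡ 10 (mod 443)
6^32 ≡ 10^2 = 100 ≡ 100 (mod 443)
6^64 ≡ 100^2 = 10000 ≡ 254 (mod 443)
6^128 ≡ 254^2 = 64516 ≡ 281 (mod 443)
6^256 ≡ 281^2 = 78961 ≡ 107 (mod 443)
442 = 256 + 128 + 32 + 16 + 8 + 2 in binary powers of 2.
So 6^442 ≡ 107 · 281 · 100 · 10 · 203 · 36 ≡ 1 (mod 443).
Since the result is 1, base 6 gives no evidence that 443 is composite.

1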